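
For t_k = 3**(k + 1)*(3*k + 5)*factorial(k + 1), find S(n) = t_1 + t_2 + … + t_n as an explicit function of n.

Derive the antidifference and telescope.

S(n) = 9*3**n*factorial(n + 2) - 18

r(k) = 3*(k + 2)*(3*k + 8)/(3*k + 5) after simplifying.
Normal form (A,B,C) = (3*k + 6, 1, k + 5/3).
Solve (3*k + 6)·f(k+1) − (1)·f(k) = k + 5/3.
Degrees (1,0,1) ⇒ d ≤ 0.
Coefficient equations give f(k) = 1/3.
So s_k = (B(k−1)f/C)·t_k = (1/(3*k + 5))·t_k = 3**(k + 1)*factorial(k + 1).
Verify: 3**(k + 1)*(3*k + 5)*factorial(k + 1) matches t_k.
s_(n+1) = 3**(n + 2)*factorial(n + 2) and s_(1) = 18, so S(n) = 9*3**n*factorial(n + 2) - 18.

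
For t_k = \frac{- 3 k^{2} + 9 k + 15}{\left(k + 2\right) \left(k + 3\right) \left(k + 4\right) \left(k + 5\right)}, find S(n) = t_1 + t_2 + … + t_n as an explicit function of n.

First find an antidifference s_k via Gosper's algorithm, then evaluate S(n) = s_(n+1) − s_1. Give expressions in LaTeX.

S(n) = \frac{n \left(- n^{2} + 24 n + 61\right)}{12 \left(n^{3} + 12 n^{2} + 47 n + 60\right)}

The ratio is (k + 2)*(3*k - (k + 1)**2 + 8)/((k + 6)*(-k**2 + 3*k + 5)).
Normal form (A,B,C) = (k + 2, k + 6, k**2 - 3*k - 5).
Set up (k + 2)·f(k+1) − (k + 5)·f(k) − (k**2 - 3*k - 5) = 0.
Degrees (1,1,2) ⇒ d ≤ 3.
Solve for f: f(k) = -k*(k**2 + 81*k + 98)/72 (degree 3 ≤ 3).
Then R = B(k−1)f/C = -k*(k + 5)*(k**2 + 81*k + 98)/(72*(k**2 - 3*k - 5)), so s_k = R(k)·t_k = k*(k**2 + 81*k + 98)/(24*(k + 2)*(k + 3)*(k + 4)).
s_(k+1) − s_k = 3*(-k**2 + 3*k + 5)/(k**4 + 14*k**3 + 71*k**2 + 154*k + 120) = t_k.
s_(n+1) = (n**3 + 84*n**2 + 263*n + 180)/(24*(n**3 + 12*n**2 + 47*n + 60)) and s_(1) = 1/8, so S(n) = n*(-n**2 + 24*n + 61)/(12*(n**3 + 12*n**2 + 47*n + 60)).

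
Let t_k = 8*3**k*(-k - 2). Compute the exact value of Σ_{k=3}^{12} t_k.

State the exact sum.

Σ = -86093064

r(k) = 3*(k + 3)/(k + 2) after simplifying.
A = 3, B = 1, C = k + 2.
Solve (3)·f(k+1) − (1)·f(k) = k + 2.
Bound: deg f ≤ 1.
Match coefficients ⇒ f(k) = (2*k + 1)/4.
Then R = B(k−1)f/C = (2*k + 1)/(4*(k + 2)), so s_k = R(k)·t_k = 3**k*(-4*k - 2).
Δs = 8*3**k*(-k - 2), as required.
Sum = s_(13) − s_(3); s_(13) = -86093442, s_(3) = -378 ⇒ -86093064.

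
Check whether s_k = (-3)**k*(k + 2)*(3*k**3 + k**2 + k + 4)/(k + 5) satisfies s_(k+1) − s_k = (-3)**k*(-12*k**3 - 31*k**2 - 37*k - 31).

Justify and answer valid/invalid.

s_(k+1) = (-3)**(k + 1)*(k + 3)*(k + 3*(k + 1)**3 + (k + 1)**2 + 5)/(k + 6)
s_(k+1) − s_k = (-3)**k*(-12*k**5 - 127*k**4 - 456*k**3 - 789*k**2 - 800*k - 453)/(k**2 + 11*k + 30)
(s_(k+1) − s_k) − t_k = 3*(-3)**k*(12*k**4 + 94*k**3 + 193*k**2 + 217*k + 159)/(k**2 + 11*k + 30)

Invalid: residual 3*(-3)**k*(12*k**4 + 94*k**3 + 193*k**2 + 217*k + 159)/(k**2 + 11*k + 30) ≠ 0.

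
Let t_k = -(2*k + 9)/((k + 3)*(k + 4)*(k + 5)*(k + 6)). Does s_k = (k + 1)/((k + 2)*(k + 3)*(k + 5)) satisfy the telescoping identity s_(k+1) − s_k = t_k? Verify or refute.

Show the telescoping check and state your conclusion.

Invalid: residual (3*k + 14)/(k**5 + 20*k**4 + 155*k**3 + 580*k**2 + 1044*k + 720) ≠ 0.

s_(k+1) = (k + 2)/((k + 3)*(k + 4)*(k + 6))
s_(k+1) − s_k = 2*(-k**2 - 5*k - 2)/(k**5 + 20*k**4 + 155*k**3 + 580*k**2 + 1044*k + 720)
(s_(k+1) − s_k) − t_k = (3*k + 14)/(k**5 + 20*k**4 + 155*k**3 + 580*k**2 + 1044*k + 720)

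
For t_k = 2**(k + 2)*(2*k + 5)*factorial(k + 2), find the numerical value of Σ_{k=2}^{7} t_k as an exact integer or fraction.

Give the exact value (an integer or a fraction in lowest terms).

Ratio r(k) = 2*(k + 3)*(2*k + 7)/(2*k + 5).
So A=2*k + 6 and B=1, with C=k + 5/2.
Key eq: (2*k + 6)·f(k+1) = (1)·f(k) + (k + 5/2).
From deg A=1, deg B=0, deg C=1: d=0.
A polynomial solution: f(k) = 1/2.
Get s_k = R·t_k = 2**(k + 2)*factorial(k + 2) with R(k) = B(k−1)f(k)/C(k) = 1/(2*k + 5).
s_(k+1) − s_k = 2**(k + 2)*(2*k + 5)*factorial(k + 2) = t_k.
Telescoping: Σ = s_(8) − s_(2) = 3715891200 − (384) = 3715890816.

Σ = 3715890816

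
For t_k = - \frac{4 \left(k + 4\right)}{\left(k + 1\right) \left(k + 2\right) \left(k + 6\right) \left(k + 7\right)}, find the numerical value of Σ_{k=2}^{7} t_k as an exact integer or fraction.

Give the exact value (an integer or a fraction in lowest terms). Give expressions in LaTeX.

t_(k+1)/t_k = (k + 1)*(k + 5)*(k + 6)/((k + 3)*(k + 4)*(k + 8)).
A = k + 1, B = k + 8, C = k**4 + 16*k**3 + 95*k**2 + 248*k + 240.
Solve (k + 1)·f(k+1) − (k + 7)·f(k) = k**4 + 16*k**3 + 95*k**2 + 248*k + 240.
d = 6 from the (1,1,4) case.
Solve for f: f(k) = k*(k + 2)*(k + 3)*(k + 4)*(k + 5)*(k + 7)/12 (degree 6 ≤ 6).
Certificate R = B(k−1)f/C = k*(k + 2)*(k + 7)**2/(12*(k + 4)) gives s_k = k*(-k - 7)/(3*(k**2 + 7*k + 6)).
s_(k+1) − s_k = 4*(-k - 4)/(k**4 + 16*k**3 + 83*k**2 + 152*k + 84) = t_k.
Evaluate s at k=8 and k=2: -20/63 and -1/4; difference -17/252.

Σ = -17/252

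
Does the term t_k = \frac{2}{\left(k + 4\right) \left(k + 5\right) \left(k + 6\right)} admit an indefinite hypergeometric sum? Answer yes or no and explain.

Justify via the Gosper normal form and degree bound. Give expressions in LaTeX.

t_(k+1)/t_k = (k + 4)/(k + 7).
So A=k + 4 and B=k + 7, with C=1.
Set up (k + 4)·f(k+1) − (k + 6)·f(k) − (1) = 0.
d = 2 from the (1,1,0) case.
A polynomial solution: f(k) = k*(k + 9)/40.
Then R = B(k−1)f/C = k*(k + 6)*(k + 9)/40, so s_k = R(k)·t_k = k*(k + 9)/(20*(k + 4)*(k + 5)).
Δs = 2/(k**3 + 15*k**2 + 74*k + 120), as required.

Yes. s_k = \frac{k \left(k + 9\right)}{20 \left(k + 4\right) \left(k + 5\right)}.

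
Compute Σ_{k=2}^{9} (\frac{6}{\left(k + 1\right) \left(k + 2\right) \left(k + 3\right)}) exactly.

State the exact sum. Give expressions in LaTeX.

Ratio r(k) = (k + 1)/(k + 4).
A = k + 1, B = k + 4, C = 1.
f must satisfy (k + 1)·f(k+1) − (k + 3)·f(k) = 1.
d = 2 from the (1,1,0) case.
Solving with deg f ≤ 2: f(k) = k*(k + 3)/4.
R(k) = B(k−1)·f(k)/C(k) = k*(k + 3)**2/4; s_k = R·t_k = 3*k*(k + 3)/(2*(k + 1)*(k + 2)).
Check: Δs_k = 6/(k**3 + 6*k**2 + 11*k + 6). ✓
Telescoping: Σ = s_(10) − s_(2) = 65/44 − (5/4) = 5/22.

Σ = 5/22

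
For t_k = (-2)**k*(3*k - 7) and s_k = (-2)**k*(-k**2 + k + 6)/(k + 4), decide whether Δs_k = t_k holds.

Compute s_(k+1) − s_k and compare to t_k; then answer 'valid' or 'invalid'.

Invalid: residual (-2)**(k + 1)*(3*k**2 + 6*k - 31)/(k**2 + 9*k + 20) ≠ 0.

s_(k+1) = (-2)**(k + 1)*(-k**2 - k + 6)/(k + 5)
s_(k+1) − s_k = (-2)**k*(3*k**3 + 14*k**2 - 15*k - 78)/(k**2 + 9*k + 20)
(s_(k+1) − s_k) − t_k = (-2)**(k + 1)*(3*k**2 + 6*k - 31)/(k**2 + 9*k + 20)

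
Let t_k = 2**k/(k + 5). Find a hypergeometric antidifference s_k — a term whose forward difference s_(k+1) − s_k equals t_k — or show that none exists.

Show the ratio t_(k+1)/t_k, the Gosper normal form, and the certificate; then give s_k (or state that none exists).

not Gosper-summable; s_k does not exist

Compute t_(k+1)/t_k: get 2*(k + 5)/(k + 6).
Normal form (A,B,C) = (2*k + 10, k + 6, 1).
Need (2*k + 10)·f(k+1) − (k + 5)·f(k) = 1.
From deg A=1, deg B=1, deg C=0: d=-1.
deg f ≤ -1 is impossible — no certificate.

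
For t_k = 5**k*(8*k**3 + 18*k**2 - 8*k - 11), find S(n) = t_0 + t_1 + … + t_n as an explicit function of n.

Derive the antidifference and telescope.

S(n) = 10*5**n*n**3 + 15*5**n*n**2 - 10*5**n*n - 10*5**n - 1

Ratio r(k) = 5*(8*k**3 + 42*k**2 + 52*k + 7)/(8*k**3 + 18*k**2 - 8*k - 11).
Factor: A=5; B=1; C=k**3 + 9*k**2/4 - k - 11/8.
f must satisfy (5)·f(k+1) − (1)·f(k) = k**3 + 9*k**2/4 - k - 11/8.
d = 3 from the (0,0,3) case.
A polynomial solution: f(k) = (2*k**3 - 3*k**2 - 2*k + 1)/8.
Get s_k = R·t_k = 5**k*(2*k**3 - 3*k**2 - 2*k + 1) with R(k) = B(k−1)f(k)/C(k) = (2*k**3 - 3*k**2 - 2*k + 1)/(8*k**3 + 18*k**2 - 8*k - 11).
s_(k+1) − s_k = 5**k*(8*k**3 + 18*k**2 - 8*k - 11) = t_k.
Telescope: S(n) = s_(n+1) − s_(0) = 5**(n + 1)*(2*n**3 + 3*n**2 - 2*n - 2) − (1) = 10*5**n*n**3 + 15*5**n*n**2 - 10*5**n*n - 10*5**n - 1.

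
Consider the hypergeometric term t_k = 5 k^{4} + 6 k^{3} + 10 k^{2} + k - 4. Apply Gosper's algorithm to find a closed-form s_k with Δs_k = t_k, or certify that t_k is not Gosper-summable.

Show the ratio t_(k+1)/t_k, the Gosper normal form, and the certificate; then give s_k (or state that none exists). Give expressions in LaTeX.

s_k = k \left(k^{4} - k^{3} + 2 k^{2} - 3 k - 3\right)

t_(k+1)/t_k = (5*k**4 + 26*k**3 + 58*k**2 + 59*k + 18)/(5*k**4 + 6*k**3 + 10*k**2 + k - 4).
Normal form (A,B,C) = (1, 1, k**4 + 6*k**3/5 + 2*k**2 + k/5 - 4/5).
f must satisfy (1)·f(k+1) − (1)·f(k) = k**4 + 6*k**3/5 + 2*k**2 + k/5 - 4/5.
Degrees (0,0,4) ⇒ d ≤ 5.
Coefficient equations give f(k) = k*(k**2 + 3)*(k**2 - k - 1)/5.
Then R = B(k−1)f/C = k*(k**2 + 3)*(k**2 - k - 1)/(5*k**4 + 6*k**3 + 10*k**2 + k - 4), so s_k = R(k)·t_k = k*(k**4 - k**3 + 2*k**2 - 3*k - 3).
Verify: 5*k**4 + 6*k**3 + 10*k**2 + k - 4 matches t_k.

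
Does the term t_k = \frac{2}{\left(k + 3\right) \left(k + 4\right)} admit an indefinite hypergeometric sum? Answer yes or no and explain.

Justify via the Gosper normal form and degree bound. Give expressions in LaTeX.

r(k) = (k + 3)/(k + 5) after simplifying.
So A=k + 3 and B=k + 5, with C=1.
Set up (k + 3)·f(k+1) − (k + 4)·f(k) − (1) = 0.
Bound: deg f ≤ 1.
Solve for f: f(k) = k/3 (degree 1 ≤ 1).
R(k) = B(k−1)·f(k)/C(k) = k*(k + 4)/3; s_k = R·t_k = 2*k/(3*(k + 3)).
Δs = 2/(k**2 + 7*k + 12), as required.

Yes. s_k = \frac{2 k}{3 \left(k + 3\right)}.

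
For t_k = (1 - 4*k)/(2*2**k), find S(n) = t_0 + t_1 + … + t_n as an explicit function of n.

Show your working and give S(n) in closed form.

Ratio r(k) = (4*k + 3)/(2*(4*k - 1)).
A = 1/2, B = 1, C = k - 1/4.
Set up (1/2)·f(k+1) − (1)·f(k) − (k - 1/4) = 0.
From deg A=0, deg B=0, deg C=1: d=1.
A polynomial solution: f(k) = -(4*k + 3)/2.
R(k) = B(k−1)·f(k)/C(k) = -2*(4*k + 3)/(4*k - 1); s_k = R·t_k = (4*k + 3)/2**k.
Δs = (1 - 4*k)/(2*2**k), as required.
Evaluate: s_(n+1) = 2**(-n - 1)*(4*n + 7); subtract s_(0) = 3 ⇒ S(n) = (-6*2**n + 4*n + 7)/(2*2**n).

S(n) = (-6*2**n + 4*n + 7)/(2*2**n)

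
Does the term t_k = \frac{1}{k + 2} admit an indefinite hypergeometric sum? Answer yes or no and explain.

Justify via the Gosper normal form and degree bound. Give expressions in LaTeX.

No — key equation has no polynomial f.

r(k) = (k + 2)/(k + 3) after simplifying.
Normal form (A,B,C) = (k + 2, k + 3, 1).
f must satisfy (k + 2)·f(k+1) − (k + 2)·f(k) = 1.
d = 0 from the (1,1,0) case.
Generic f = c0 gives residual -1; -1 = 0 cannot hold, so t_k is not Gosper-summable.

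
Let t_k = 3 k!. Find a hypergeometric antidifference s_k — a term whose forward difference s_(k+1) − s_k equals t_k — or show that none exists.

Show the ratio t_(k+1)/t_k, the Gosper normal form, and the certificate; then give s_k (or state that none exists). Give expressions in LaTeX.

The ratio is k + 1.
Gosper form: A/B · C(k+1)/C(k) with A=k + 1, B=1, C=1.
f must satisfy (k + 1)·f(k+1) − (1)·f(k) = 1.
Bound: deg f ≤ -1.
Bound -1 < 0, so the key equation has no polynomial solution.

not Gosper-summable; s_k does not exist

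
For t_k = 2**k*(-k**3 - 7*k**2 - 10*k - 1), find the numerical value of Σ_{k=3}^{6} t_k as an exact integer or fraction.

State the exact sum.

Compute t_(k+1)/t_k: get 2*(k**3 + 10*k**2 + 27*k + 19)/(k**3 + 7*k**2 + 10*k + 1).
Gosper form: A/B · C(k+1)/C(k) with A=2, B=1, C=k**3 + 7*k**2 + 10*k + 1.
Key eq: (2)·f(k+1) = (1)·f(k) + (k**3 + 7*k**2 + 10*k + 1).
deg f ≤ 3 (via 0,0,3).
Solve for f: f(k) = k**3 + k**2 - 3 (degree 3 ≤ 3).
R(k) = B(k−1)·f(k)/C(k) = (k**3 + k**2 - 3)/(k**3 + 7*k**2 + 10*k + 1); s_k = R·t_k = 2**k*(-k**3 - k**2 + 3).
Δs = 2**k*(-k**3 - 7*k**2 - 10*k - 1), as required.
Σ_(k=3)^(6) t_k = s_(7) − s_(3) = -49792 − (-264) = -49528.

Σ = -49528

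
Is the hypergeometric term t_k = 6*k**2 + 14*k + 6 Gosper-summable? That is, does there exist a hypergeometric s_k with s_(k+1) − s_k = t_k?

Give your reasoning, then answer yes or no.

The ratio is (3*k**2 + 13*k + 13)/(3*k**2 + 7*k + 3).
Factor: A=1; B=1; C=k**2 + 7*k/3 + 1.
Key eq: (1)·f(k+1) = (1)·f(k) + (k**2 + 7*k/3 + 1).
d = 3 from the (0,0,2) case.
Match coefficients ⇒ f(k) = k**2*(k + 2)/3.
Certificate R = B(k−1)f/C = k**2*(k + 2)/(3*k**2 + 7*k + 3) gives s_k = 2*k**2*(k + 2).
Δs = 6*k**2 + 14*k + 6, as required.

Yes. s_k = 2*k**2*(k + 2).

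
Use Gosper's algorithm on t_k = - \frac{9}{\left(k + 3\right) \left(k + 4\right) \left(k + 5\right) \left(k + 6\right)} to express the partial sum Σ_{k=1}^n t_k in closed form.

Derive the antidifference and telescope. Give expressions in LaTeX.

r(k) = (k + 3)/(k + 7) after simplifying.
Take A(k)=k + 3, B(k)=k + 7, C(k)=1.
Solve (k + 3)·f(k+1) − (k + 6)·f(k) = 1.
From deg A=1, deg B=1, deg C=0: d=3.
Match coefficients ⇒ f(k) = k*(k**2 + 12*k + 47)/180.
Then R = B(k−1)f/C = k*(k + 6)*(k**2 + 12*k + 47)/180, so s_k = R(k)·t_k = k*(-k**2 - 12*k - 47)/(20*(k + 3)*(k + 4)*(k + 5)).
Δs = -9/(k**4 + 18*k**3 + 119*k**2 + 342*k + 360), as required.
Evaluate: s_(n+1) = (-n**3 - 15*n**2 - 74*n - 60)/(20*(n**3 + 15*n**2 + 74*n + 120)); subtract s_(1) = -1/40 ⇒ S(n) = n*(-n**2 - 15*n - 74)/(40*(n**3 + 15*n**2 + 74*n + 120)).

S(n) = \frac{n \left(- n^{2} - 15 n - 74\right)}{40 \left(n^{3} + 15 n^{2} + 74 n + 120\right)}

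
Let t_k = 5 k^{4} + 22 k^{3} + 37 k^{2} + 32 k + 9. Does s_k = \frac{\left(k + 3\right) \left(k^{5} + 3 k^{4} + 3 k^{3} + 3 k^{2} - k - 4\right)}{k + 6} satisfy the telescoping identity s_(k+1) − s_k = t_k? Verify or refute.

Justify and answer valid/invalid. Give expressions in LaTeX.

s_(k+1) = (k**6 + 12*k**5 + 57*k**4 + 140*k**3 + 191*k**2 + 129*k + 20)/(k + 7)
s_(k+1) − s_k = (5*k**6 + 75*k**5 + 386*k**4 + 939*k**3 + 1226*k**2 + 855*k + 204)/(k**2 + 13*k + 42)
(s_(k+1) − s_k) − t_k = 3*(-4*k**5 - 49*k**4 - 166*k**3 - 251*k**2 - 202*k - 58)/(k**2 + 13*k + 42)

Invalid: residual \frac{3 \left(- 4 k^{5} - 49 k^{4} - 166 k^{3} - 251 k^{2} - 202 k - 58\right)}{k^{2} + 13 k + 42} ≠ 0.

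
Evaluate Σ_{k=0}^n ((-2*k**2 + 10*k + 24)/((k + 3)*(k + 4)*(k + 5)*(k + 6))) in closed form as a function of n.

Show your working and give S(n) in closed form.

Ratio r(k) = (k**3 - 25*k - 48)/(k**3 + 2*k**2 - 47*k - 84).
A = k + 3, B = k + 7, C = k**2 - 5*k - 12.
Need (k + 3)·f(k+1) − (k + 6)·f(k) = k**2 - 5*k - 12.
Bound: deg f ≤ 3.
A polynomial solution: f(k) = -k*(k**2 + 42*k + 77)/30.
Then R = B(k−1)f/C = -k*(k + 6)*(k**2 + 42*k + 77)/(30*(k**2 - 5*k - 12)), so s_k = R(k)·t_k = k*(k**2 + 42*k + 77)/(15*(k + 3)*(k + 4)*(k + 5)).
Δs = 2*(-k**2 + 5*k + 12)/(k**4 + 18*k**3 + 119*k**2 + 342*k + 360), as required.
Telescope: S(n) = s_(n+1) − s_(0) = (n**3 + 45*n**2 + 164*n + 120)/(15*(n**3 + 15*n**2 + 74*n + 120)) − (0) = (n**3 + 45*n**2 + 164*n + 120)/(15*(n**3 + 15*n**2 + 74*n + 120)).

S(n) = (n**3 + 45*n**2 + 164*n + 120)/(15*(n**3 + 15*n**2 + 74*n + 120))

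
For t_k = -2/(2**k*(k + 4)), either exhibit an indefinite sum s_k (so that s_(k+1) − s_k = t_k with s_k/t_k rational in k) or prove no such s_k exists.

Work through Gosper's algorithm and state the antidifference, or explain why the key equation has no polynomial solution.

none (Gosper's algorithm certifies no s_k)

t_(k+1)/t_k = (k + 4)/(2*(k + 5)).
Normal form (A,B,C) = (k/2 + 2, k + 5, 1).
Set up (k/2 + 2)·f(k+1) − (k + 4)·f(k) − (1) = 0.
Degrees (1,1,0) ⇒ d ≤ -1.
d = -1 < 0 ⇒ no nonzero polynomial f; not summable.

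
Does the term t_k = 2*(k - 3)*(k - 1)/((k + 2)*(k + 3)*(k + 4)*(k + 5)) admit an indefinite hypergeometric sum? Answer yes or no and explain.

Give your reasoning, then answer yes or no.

Step 1: r(k) = k*(k - 2)*(k + 2)/((k - 3)*(k - 1)*(k + 6)).
A = k + 2, B = k + 6, C = k**2 - 4*k + 3.
f must satisfy (k + 2)·f(k+1) − (k + 5)·f(k) = k**2 - 4*k + 3.
Degrees (1,1,2) ⇒ d ≤ 3.
A polynomial solution: f(k) = k*(k**2 - 3*k + 20)/12.
So s_k = (B(k−1)f/C)·t_k = (k*(k + 5)*(k**2 - 3*k + 20)/(12*(k - 3)*(k - 1)))·t_k = k*(k**2 - 3*k + 20)/(6*(k**3 + 9*k**2 + 26*k + 24)).
Δs = 2*(k**2 - 4*k + 3)/(k**4 + 14*k**3 + 71*k**2 + 154*k + 120), as required.

Yes. s_k = k*(k**2 - 3*k + 20)/(6*(k**3 + 9*k**2 + 26*k + 24)).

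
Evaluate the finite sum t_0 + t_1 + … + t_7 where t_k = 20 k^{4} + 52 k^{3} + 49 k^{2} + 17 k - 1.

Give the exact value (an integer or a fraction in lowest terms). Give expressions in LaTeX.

Σ = 141616

Ratio r(k) = (20*k**4 + 132*k**3 + 325*k**2 + 351*k + 137)/(20*k**4 + 52*k**3 + 49*k**2 + 17*k - 1).
Gosper form: A/B · C(k+1)/C(k) with A=1, B=1, C=k**4 + 13*k**3/5 + 49*k**2/20 + 17*k/20 - 1/20.
Set up (1)·f(k+1) − (1)·f(k) − (k**4 + 13*k**3/5 + 49*k**2/20 + 17*k/20 - 1/20) = 0.
Degrees (0,0,4) ⇒ d ≤ 5.
Match coefficients ⇒ f(k) = k*(4*k**4 + 3*k**3 - 3*k**2 - 3*k - 2)/20.
Then R = B(k−1)f/C = k*(4*k**4 + 3*k**3 - 3*k**2 - 3*k - 2)/(20*k**4 + 52*k**3 + 49*k**2 + 17*k - 1), so s_k = R(k)·t_k = k*(4*k**4 + 3*k**3 - 3*k**2 - 3*k - 2).
Verify: 20*k**4 + 52*k**3 + 49*k**2 + 17*k - 1 matches t_k.
Telescoping: Σ = s_(8) − s_(0) = 141616 − (0) = 141616.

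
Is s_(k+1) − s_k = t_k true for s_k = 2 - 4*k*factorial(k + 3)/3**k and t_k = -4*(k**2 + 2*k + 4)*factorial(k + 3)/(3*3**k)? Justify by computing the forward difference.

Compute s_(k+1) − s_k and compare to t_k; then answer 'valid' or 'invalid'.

s_(k+1) = -4*3**(-k - 1)*(k + 1)*factorial(k + 4) + 2
s_(k+1) − s_k = -4*(k**2 + 2*k + 4)*factorial(k + 3)/(3*3**k)
(s_(k+1) − s_k) − t_k = 0

Valid — Δs_k = t_k.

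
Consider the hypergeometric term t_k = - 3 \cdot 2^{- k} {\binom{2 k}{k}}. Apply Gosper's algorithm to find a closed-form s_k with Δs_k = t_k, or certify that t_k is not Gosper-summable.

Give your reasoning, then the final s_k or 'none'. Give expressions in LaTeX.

r(k) = (2*k + 1)/(k + 1) after simplifying.
Normal form (A,B,C) = (2*k + 1, k + 1, 1).
Key eq: (2*k + 1)·f(k+1) = (k)·f(k) + (1).
deg f ≤ -1 (via 1,1,0).
deg f ≤ -1 is impossible — no certificate.

none (Gosper's algorithm certifies no s_k)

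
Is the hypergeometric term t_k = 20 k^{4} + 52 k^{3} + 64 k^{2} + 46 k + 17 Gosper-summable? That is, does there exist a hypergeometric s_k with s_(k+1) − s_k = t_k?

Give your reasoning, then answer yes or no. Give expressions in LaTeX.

Yes. s_k = k \left(4 k^{4} + 3 k^{3} + 2 k^{2} + 4 k + 4\right).

The ratio is (20*k**4 + 132*k**3 + 340*k**2 + 410*k + 199)/(20*k**4 + 52*k**3 + 64*k**2 + 46*k + 17).
Gosper form: A/B · C(k+1)/C(k) with A=1, B=1, C=k**4 + 13*k**3/5 + 16*k**2/5 + 23*k/10 + 17/20.
f must satisfy (1)·f(k+1) − (1)·f(k) = k**4 + 13*k**3/5 + 16*k**2/5 + 23*k/10 + 17/20.
Bound: deg f ≤ 5.
Match coefficients ⇒ f(k) = k*(4*k**4 + 3*k**3 + 2*k**2 + 4*k + 4)/20.
So s_k = (B(k−1)f/C)·t_k = (k*(4*k**4 + 3*k**3 + 2*k**2 + 4*k + 4)/(20*k**4 + 52*k**3 + 64*k**2 + 46*k + 17))·t_k = k*(4*k**4 + 3*k**3 + 2*k**2 + 4*k + 4).
Verify: 20*k**4 + 52*k**3 + 64*k**2 + 46*k + 17 matches t_k.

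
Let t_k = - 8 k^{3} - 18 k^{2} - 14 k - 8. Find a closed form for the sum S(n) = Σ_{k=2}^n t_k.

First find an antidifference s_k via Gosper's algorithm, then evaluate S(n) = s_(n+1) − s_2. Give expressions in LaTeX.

Step 1: r(k) = (4*k**3 + 21*k**2 + 37*k + 24)/(4*k**3 + 9*k**2 + 7*k + 4).
Factor: A=1; B=1; C=k**3 + 9*k**2/4 + 7*k/4 + 1.
Solve (1)·f(k+1) − (1)·f(k) = k**3 + 9*k**2/4 + 7*k/4 + 1.
deg f ≤ 4 (via 0,0,3).
Match coefficients ⇒ f(k) = k*(k**3 + k**2 + 2)/4.
So s_k = (B(k−1)f/C)·t_k = (k*(k**3 + k**2 + 2)/(4*k**3 + 9*k**2 + 7*k + 4))·t_k = 2*k*(-k**3 - k**2 - 2).
Δs = -8*k**3 - 18*k**2 - 14*k - 8, as required.
s_(n+1) = -2*n**4 - 10*n**3 - 18*n**2 - 18*n - 8 and s_(2) = -56, so S(n) = -2*n**4 - 10*n**3 - 18*n**2 - 18*n + 48.

S(n) = - 2 n^{4} - 10 n^{3} - 18 n^{2} - 18 n + 48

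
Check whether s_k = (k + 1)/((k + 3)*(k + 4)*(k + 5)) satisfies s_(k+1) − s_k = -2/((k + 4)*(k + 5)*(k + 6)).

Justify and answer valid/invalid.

Invalid: residual 6/(k**4 + 18*k**3 + 119*k**2 + 342*k + 360) ≠ 0.

s_(k+1) = (k + 2)/((k + 4)*(k + 5)*(k + 6))
s_(k+1) − s_k = -2*k/(k**4 + 18*k**3 + 119*k**2 + 342*k + 360)
(s_(k+1) − s_k) − t_k = 6/(k**4 + 18*k**3 + 119*k**2 + 342*k + 360)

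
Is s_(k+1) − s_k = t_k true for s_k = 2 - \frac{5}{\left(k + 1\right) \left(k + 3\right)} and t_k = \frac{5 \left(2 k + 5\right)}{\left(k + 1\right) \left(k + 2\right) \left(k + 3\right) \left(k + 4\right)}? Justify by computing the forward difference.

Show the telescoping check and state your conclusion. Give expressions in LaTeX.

s_(k+1) = 2 - 5/((k + 2)*(k + 4))
s_(k+1) − s_k = 5*(2*k + 5)/(k**4 + 10*k**3 + 35*k**2 + 50*k + 24)
(s_(k+1) − s_k) − t_k = 0

Valid: the claim telescopes to t_k.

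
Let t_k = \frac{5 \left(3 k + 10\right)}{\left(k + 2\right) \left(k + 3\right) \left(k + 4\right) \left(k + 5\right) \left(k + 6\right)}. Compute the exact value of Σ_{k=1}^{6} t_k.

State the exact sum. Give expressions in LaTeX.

Step 1: r(k) = (k + 2)*(3*k + 13)/((k + 7)*(3*k + 10)).
Gosper form: A/B · C(k+1)/C(k) with A=k + 2, B=k + 7, C=k + 10/3.
Need (k + 2)·f(k+1) − (k + 6)·f(k) = k + 10/3.
From deg A=1, deg B=1, deg C=1: d=4.
Solve for f: f(k) = k*(k + 3)*(k**2 + 11*k + 38)/120 (degree 4 ≤ 4).
Certificate R = B(k−1)f/C = k*(k + 3)*(k + 6)*(k**2 + 11*k + 38)/(40*(3*k + 10)) gives s_k = k*(k**2 + 11*k + 38)/(8*(k**3 + 11*k**2 + 38*k + 40)).
Check: Δs_k = 5*(3*k + 10)/(k**5 + 20*k**4 + 155*k**3 + 580*k**2 + 1044*k + 720). ✓
Σ_(k=1)^(6) t_k = s_(7) − s_(1) = 287/2376 − (5/72) = 61/1188.

Σ = 61/1188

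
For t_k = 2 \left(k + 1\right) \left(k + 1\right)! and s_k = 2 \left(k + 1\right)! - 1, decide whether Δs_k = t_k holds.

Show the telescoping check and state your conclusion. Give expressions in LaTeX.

s_(k+1) = 2*factorial(k + 2) - 1
s_(k+1) − s_k = 2*(k + 1)*factorial(k + 1)
(s_(k+1) − s_k) − t_k = 0

valid (s_(k+1) − s_k reduces to t_k)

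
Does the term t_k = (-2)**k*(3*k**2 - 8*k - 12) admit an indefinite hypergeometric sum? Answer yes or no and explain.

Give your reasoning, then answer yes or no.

The ratio is 2*(-3*k**2 + 2*k + 17)/(3*k**2 - 8*k - 12).
Gosper form: A/B · C(k+1)/C(k) with A=-2, B=1, C=k**2 - 8*k/3 - 4.
f must satisfy (-2)·f(k+1) − (1)·f(k) = k**2 - 8*k/3 - 4.
d = 2 from the (0,0,2) case.
A polynomial solution: f(k) = -(k**2 - 4*k - 2)/3.
Then R = B(k−1)f/C = -(k**2 - 4*k - 2)/(3*k**2 - 8*k - 12), so s_k = R(k)·t_k = (-2)**k*(-k**2 + 4*k + 2).
Verify: (-2)**k*(3*k**2 - 8*k - 12) matches t_k.

Yes. s_k = (-2)**k*(-k**2 + 4*k + 2).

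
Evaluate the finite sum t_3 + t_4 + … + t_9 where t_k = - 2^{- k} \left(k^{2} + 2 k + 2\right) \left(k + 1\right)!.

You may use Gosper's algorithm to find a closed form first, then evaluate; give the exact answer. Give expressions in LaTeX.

Σ = -1715127/2

Ratio r(k) = (k + 2)*(2*k + (k + 1)**2 + 4)/(2*(k**2 + 2*k + 2)).
A = k/2 + 1, B = 1, C = k**2 + 2*k + 2.
Solve (k/2 + 1)·f(k+1) − (1)·f(k) = k**2 + 2*k + 2.
Bound: deg f ≤ 1.
Match coefficients ⇒ f(k) = 2*(k + 1).
So s_k = (B(k−1)f/C)·t_k = (2*(k + 1)/(k**2 + 2*k + 2))·t_k = -2**(1 - k)*(k + 1)*factorial(k + 1).
Δs = -(k**2 + 2*k + 2)*factorial(k + 1)/2**k, as required.
Telescoping: Σ = s_(10) − s_(3) = -1715175/2 − (-24) = -1715127/2.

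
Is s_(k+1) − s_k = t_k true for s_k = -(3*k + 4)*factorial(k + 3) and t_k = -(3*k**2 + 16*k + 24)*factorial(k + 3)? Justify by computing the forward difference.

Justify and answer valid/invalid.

s_(k+1) = -(3*k + 7)*factorial(k + 4)
s_(k+1) − s_k = -(3*k**2 + 16*k + 24)*factorial(k + 3)
(s_(k+1) − s_k) − t_k = 0

valid; difference matches t_k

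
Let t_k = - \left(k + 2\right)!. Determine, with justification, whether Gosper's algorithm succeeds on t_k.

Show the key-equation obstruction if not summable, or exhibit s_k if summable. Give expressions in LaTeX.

No — t_k has no hypergeometric antidifference.

Step 1: r(k) = k + 3.
So A=k + 3 and B=1, with C=1.
Key eq: (k + 3)·f(k+1) = (1)·f(k) + (1).
Degrees (1,0,0) ⇒ d ≤ -1.
Negative degree bound (-1): no f exists, t_k not Gosper-summable.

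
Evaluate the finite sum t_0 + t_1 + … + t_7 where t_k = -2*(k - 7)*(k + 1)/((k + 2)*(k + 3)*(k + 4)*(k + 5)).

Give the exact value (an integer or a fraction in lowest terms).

Compute t_(k+1)/t_k: get (k - 6)*(k + 2)**2/((k - 7)*(k + 1)*(k + 6)).
So A=k + 2 and B=k + 6, with C=k**2 - 6*k - 7.
Set up (k + 2)·f(k+1) − (k + 5)·f(k) − (k**2 - 6*k - 7) = 0.
deg f ≤ 3 (via 1,1,2).
Match coefficients ⇒ f(k) = -k*(k + 1)*(k + 20)/12.
So s_k = (B(k−1)f/C)·t_k = (-k*(k + 5)*(k + 20)/(12*(k - 7)))·t_k = k*(k**2 + 21*k + 20)/(6*(k**3 + 9*k**2 + 26*k + 24)).
Verify: 2*(-k**2 + 6*k + 7)/(k**4 + 14*k**3 + 71*k**2 + 154*k + 120) matches t_k.
Telescoping: Σ = s_(8) − s_(0) = 14/55 − (0) = 14/55.

Σ = 14/55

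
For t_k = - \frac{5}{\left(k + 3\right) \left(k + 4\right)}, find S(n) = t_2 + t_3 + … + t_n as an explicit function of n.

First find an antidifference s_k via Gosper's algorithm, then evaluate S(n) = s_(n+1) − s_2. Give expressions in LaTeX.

S(n) = \frac{1 - n}{n + 4}

t_(k+1)/t_k = (k + 3)/(k + 5).
So A=k + 3 and B=k + 5, with C=1.
Solve (k + 3)·f(k+1) − (k + 4)·f(k) = 1.
From deg A=1, deg B=1, deg C=0: d=1.
Match coefficients ⇒ f(k) = k/3.
Then R = B(k−1)f/C = k*(k + 4)/3, so s_k = R(k)·t_k = -5*k/(3*k + 9).
Δs = -5/(k**2 + 7*k + 12), as required.
s_(n+1) = 5*(-n - 1)/(3*(n + 4)) and s_(2) = -2/3, so S(n) = (1 - n)/(n + 4).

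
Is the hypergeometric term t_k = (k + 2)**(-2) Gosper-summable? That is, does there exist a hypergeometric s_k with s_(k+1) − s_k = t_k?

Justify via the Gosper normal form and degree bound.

t_(k+1)/t_k = (k + 2)**2/(k + 3)**2.
So A=k**2 + 4*k + 4 and B=k**2 + 6*k + 9, with C=1.
Need (k**2 + 4*k + 4)·f(k+1) − (k**2 + 4*k + 4)·f(k) = 1.
Degrees (2,2,0) ⇒ d ≤ 0.
Write f(k) = c0. Then LHS − RHS = -1, requiring -1 = 0: contradictory. No certificate.

No; the coefficient equations for f are inconsistent.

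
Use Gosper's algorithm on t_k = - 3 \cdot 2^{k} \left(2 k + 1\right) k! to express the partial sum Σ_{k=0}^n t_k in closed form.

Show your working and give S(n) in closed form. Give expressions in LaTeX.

Compute t_(k+1)/t_k: get 2*(k + 1)*(2*k + 3)/(2*k + 1).
Normal form (A,B,C) = (2*k + 2, 1, k + 1/2).
Solve (2*k + 2)·f(k+1) − (1)·f(k) = k + 1/2.
d = 0 from the (1,0,1) case.
Solving with deg f ≤ 0: f(k) = 1/2.
Get s_k = R·t_k = -3*2**k*factorial(k) with R(k) = B(k−1)f(k)/C(k) = 1/(2*k + 1).
Check: Δs_k = -3*2**k*(2*k + 1)*factorial(k). ✓
Evaluate: s_(n+1) = -6*2**n*factorial(n + 1); subtract s_(0) = -3 ⇒ S(n) = -6*2**n*factorial(n + 1) + 3.

S(n) = - 6 \cdot 2^{n} \left(n + 1\right)! + 3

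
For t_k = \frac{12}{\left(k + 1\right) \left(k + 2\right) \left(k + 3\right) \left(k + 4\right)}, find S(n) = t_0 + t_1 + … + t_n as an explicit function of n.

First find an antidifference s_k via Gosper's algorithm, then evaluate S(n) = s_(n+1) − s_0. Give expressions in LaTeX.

Compute t_(k+1)/t_k: get (k + 1)/(k + 5).
So A=k + 1 and B=k + 5, with C=1.
f must satisfy (k + 1)·f(k+1) − (k + 4)·f(k) = 1.
deg f ≤ 3 (via 1,1,0).
Solve for f: f(k) = k*(k**2 + 6*k + 11)/18 (degree 3 ≤ 3).
So s_k = (B(k−1)f/C)·t_k = (k*(k + 4)*(k**2 + 6*k + 11)/18)·t_k = 2*k*(k**2 + 6*k + 11)/(3*(k + 1)*(k + 2)*(k + 3)).
s_(k+1) − s_k = 12/(k**4 + 10*k**3 + 35*k**2 + 50*k + 24) = t_k.
Evaluate: s_(n+1) = 2*(n**3 + 9*n**2 + 26*n + 18)/(3*(n**3 + 9*n**2 + 26*n + 24)); subtract s_(0) = 0 ⇒ S(n) = 2*(n**3 + 9*n**2 + 26*n + 18)/(3*(n**3 + 9*n**2 + 26*n + 24)).

S(n) = \frac{2 \left(n^{3} + 9 n^{2} + 26 n + 18\right)}{3 \left(n^{3} + 9 n^{2} + 26 n + 24\right)}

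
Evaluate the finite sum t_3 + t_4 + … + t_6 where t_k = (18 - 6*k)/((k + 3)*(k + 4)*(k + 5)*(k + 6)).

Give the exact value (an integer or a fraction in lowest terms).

t_(k+1)/t_k = (k - 2)*(k + 3)/((k - 3)*(k + 7)).
A = k + 3, B = k + 7, C = k - 3.
Set up (k + 3)·f(k+1) − (k + 6)·f(k) − (k - 3) = 0.
From deg A=1, deg B=1, deg C=1: d=3.
A polynomial solution: f(k) = -k*(k**2 + 12*k + 107)/120.
Get s_k = R·t_k = k*(k**2 + 12*k + 107)/(20*(k + 3)*(k + 4)*(k + 5)) with R(k) = B(k−1)f(k)/C(k) = -k*(k + 6)*(k**2 + 12*k + 107)/(120*(k - 3)).
Verify: 6*(3 - k)/(k**4 + 18*k**3 + 119*k**2 + 342*k + 360) matches t_k.
Σ_(k=3)^(6) t_k = s_(7) − s_(3) = 7/110 − (19/280) = -13/3080.

Σ = -13/3080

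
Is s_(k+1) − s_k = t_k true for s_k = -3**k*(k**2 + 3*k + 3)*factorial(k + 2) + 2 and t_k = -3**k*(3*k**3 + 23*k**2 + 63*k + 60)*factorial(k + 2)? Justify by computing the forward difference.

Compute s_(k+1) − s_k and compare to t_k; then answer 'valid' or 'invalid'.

s_(k+1) = -3**(k + 1)*(3*k + (k + 1)**2 + 6)*factorial(k + 3) + 2
s_(k+1) − s_k = -3**k*(3*k**3 + 23*k**2 + 63*k + 60)*factorial(k + 2)
(s_(k+1) − s_k) − t_k = 0

Valid: the claim telescopes to t_k.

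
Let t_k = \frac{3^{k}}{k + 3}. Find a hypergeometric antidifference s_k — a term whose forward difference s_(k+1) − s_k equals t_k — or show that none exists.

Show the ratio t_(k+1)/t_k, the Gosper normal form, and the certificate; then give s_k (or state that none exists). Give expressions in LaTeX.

Ratio r(k) = 3*(k + 3)/(k + 4).
Normal form (A,B,C) = (3*k + 9, k + 4, 1).
Need (3*k + 9)·f(k+1) − (k + 3)·f(k) = 1.
From deg A=1, deg B=1, deg C=0: d=-1.
Bound -1 < 0, so the key equation has no polynomial solution.

not Gosper-summable; s_k does not exist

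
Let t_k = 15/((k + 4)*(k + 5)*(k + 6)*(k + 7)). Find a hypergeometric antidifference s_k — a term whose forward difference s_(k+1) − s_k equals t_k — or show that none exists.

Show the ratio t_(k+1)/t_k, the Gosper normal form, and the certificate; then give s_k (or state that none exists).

Compute t_(k+1)/t_k: get (k + 4)/(k + 8).
Normal form (A,B,C) = (k + 4, k + 8, 1).
Solve (k + 4)·f(k+1) − (k + 7)·f(k) = 1.
deg f ≤ 3 (via 1,1,0).
Coefficient equations give f(k) = k*(k**2 + 15*k + 74)/360.
R(k) = B(k−1)·f(k)/C(k) = k*(k + 7)*(k**2 + 15*k + 74)/360; s_k = R·t_k = k*(k**2 + 15*k + 74)/(24*(k + 4)*(k + 5)*(k + 6)).
Verify: 15/(k**4 + 22*k**3 + 179*k**2 + 638*k + 840) matches t_k.

s_k = k*(k**2 + 15*k + 74)/(24*(k + 4)*(k + 5)*(k + 6))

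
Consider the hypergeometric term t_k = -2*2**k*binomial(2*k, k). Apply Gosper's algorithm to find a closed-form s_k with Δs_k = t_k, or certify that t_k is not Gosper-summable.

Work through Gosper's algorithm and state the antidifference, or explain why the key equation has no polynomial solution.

t_(k+1)/t_k = 4*(2*k + 1)/(k + 1).
Factor: A=8*k + 4; B=k + 1; C=1.
Solve (8*k + 4)·f(k+1) − (k)·f(k) = 1.
d = -1 from the (1,1,0) case.
deg f ≤ -1 is impossible — no certificate.

none — t_k is not Gosper-summable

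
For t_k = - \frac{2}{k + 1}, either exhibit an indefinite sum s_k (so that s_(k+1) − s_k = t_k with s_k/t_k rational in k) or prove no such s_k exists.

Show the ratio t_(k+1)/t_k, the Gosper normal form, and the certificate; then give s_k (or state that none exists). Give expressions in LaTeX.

Ratio r(k) = (k + 1)/(k + 2).
So A=k + 1 and B=k + 2, with C=1.
Key eq: (k + 1)·f(k+1) = (k + 1)·f(k) + (1).
From deg A=1, deg B=1, deg C=0: d=0.
Put f(k) = c0: A·f(k+1) − B(k−1)·f(k) − C = -1; need -1 = 0 — inconsistent ⇒ no f, not summable.

not Gosper-summable; s_k does not exist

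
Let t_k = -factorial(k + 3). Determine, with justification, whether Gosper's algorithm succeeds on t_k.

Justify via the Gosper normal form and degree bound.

No — t_k has no hypergeometric antidifference.

Step 1: r(k) = k + 4.
So A=k + 4 and B=1, with C=1.
Solve (k + 4)·f(k+1) − (1)·f(k) = 1.
deg f ≤ -1 (via 1,0,0).
deg f ≤ -1 is impossible — no certificate.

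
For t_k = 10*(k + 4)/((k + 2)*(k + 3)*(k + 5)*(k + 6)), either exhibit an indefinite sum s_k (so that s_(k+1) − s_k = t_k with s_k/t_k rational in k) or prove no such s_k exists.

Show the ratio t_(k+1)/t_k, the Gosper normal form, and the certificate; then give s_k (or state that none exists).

Step 1: r(k) = (k + 2)*(k + 5)**2/((k + 4)**2*(k + 7)).
Take A(k)=k + 2, B(k)=k + 7, C(k)=k**2 + 8*k + 16.
Set up (k + 2)·f(k+1) − (k + 6)·f(k) − (k**2 + 8*k + 16) = 0.
From deg A=1, deg B=1, deg C=2: d=4.
Solving with deg f ≤ 4: f(k) = k*(k + 3)*(k + 4)*(k + 7)/20.
Then R = B(k−1)f/C = k*(k + 3)*(k + 6)*(k + 7)/(20*(k + 4)), so s_k = R(k)·t_k = k*(k + 7)/(2*(k**2 + 7*k + 10)).
Check: Δs_k = 10*(k + 4)/(k**4 + 16*k**3 + 91*k**2 + 216*k + 180). ✓

s_k = k*(k + 7)/(2*(k**2 + 7*k + 10))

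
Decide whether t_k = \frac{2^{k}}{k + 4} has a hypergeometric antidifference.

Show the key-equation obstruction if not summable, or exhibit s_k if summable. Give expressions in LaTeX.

No. Not Gosper-summable.

Compute t_(k+1)/t_k: get 2*(k + 4)/(k + 5).
Factor: A=2*k + 8; B=k + 5; C=1.
Solve (2*k + 8)·f(k+1) − (k + 4)·f(k) = 1.
d = -1 from the (1,1,0) case.
Bound -1 < 0, so the key equation has no polynomial solution.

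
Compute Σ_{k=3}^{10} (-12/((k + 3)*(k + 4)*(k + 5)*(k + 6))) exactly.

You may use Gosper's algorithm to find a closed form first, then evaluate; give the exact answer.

The ratio is (k + 3)/(k + 7).
So A=k + 3 and B=k + 7, with C=1.
Need (k + 3)·f(k+1) − (k + 6)·f(k) = 1.
Degrees (1,1,0) ⇒ d ≤ 3.
Match coefficients ⇒ f(k) = k*(k**2 + 12*k + 47)/180.
Then R = B(k−1)f/C = k*(k + 6)*(k**2 + 12*k + 47)/180, so s_k = R(k)·t_k = k*(-k**2 - 12*k - 47)/(15*(k + 3)*(k + 4)*(k + 5)).
Δs = -12/(k**4 + 18*k**3 + 119*k**2 + 342*k + 360), as required.
Sum = s_(11) − s_(3); s_(11) = -11/168, s_(3) = -23/420 ⇒ -3/280.

Σ = -3/280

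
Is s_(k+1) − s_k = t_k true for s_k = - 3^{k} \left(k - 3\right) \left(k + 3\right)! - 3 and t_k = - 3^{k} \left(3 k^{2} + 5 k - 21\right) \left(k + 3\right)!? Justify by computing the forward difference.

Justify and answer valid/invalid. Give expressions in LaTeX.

valid (s_(k+1) − s_k reduces to t_k)

s_(k+1) = -3**(k + 1)*(k - 2)*factorial(k + 4) - 3
s_(k+1) − s_k = -3**k*(3*k**2 + 5*k - 21)*factorial(k + 3)
(s_(k+1) − s_k) − t_k = 0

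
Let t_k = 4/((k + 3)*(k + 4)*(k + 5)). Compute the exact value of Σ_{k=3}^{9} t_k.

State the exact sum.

Σ = 10/273

Compute t_(k+1)/t_k: get (k + 3)/(k + 6).
A = k + 3, B = k + 6, C = 1.
Solve (k + 3)·f(k+1) − (k + 5)·f(k) = 1.
d = 2 from the (1,1,0) case.
Coefficient equations give f(k) = k*(k + 7)/24.
R(k) = B(k−1)·f(k)/C(k) = k*(k + 5)*(k + 7)/24; s_k = R·t_k = k*(k + 7)/(6*(k + 3)*(k + 4)).
Verify: 4/(k**3 + 12*k**2 + 47*k + 60) matches t_k.
Telescoping: Σ = s_(10) − s_(3) = 85/546 − (5/42) = 10/273.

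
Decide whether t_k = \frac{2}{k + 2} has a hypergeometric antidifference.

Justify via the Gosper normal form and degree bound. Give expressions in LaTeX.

Compute t_(k+1)/t_k: get (k + 2)/(k + 3).
Take A(k)=k + 2, B(k)=k + 3, C(k)=1.
Key eq: (k + 2)·f(k+1) = (k + 2)·f(k) + (1).
Degrees (1,1,0) ⇒ d ≤ 0.
f = c0 ⇒ A·f(k+1) − B(k−1)·f(k) − C = -1. The system {-1 = 0} is inconsistent; no antidifference.

No. Not Gosper-summable.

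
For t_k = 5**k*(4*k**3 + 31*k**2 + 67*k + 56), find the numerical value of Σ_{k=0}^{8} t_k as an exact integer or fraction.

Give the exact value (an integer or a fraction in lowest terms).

Compute t_(k+1)/t_k: get 5*(4*k**3 + 43*k**2 + 141*k + 158)/(4*k**3 + 31*k**2 + 67*k + 56).
A = 5, B = 1, C = k**3 + 31*k**2/4 + 67*k/4 + 14.
Set up (5)·f(k+1) − (1)·f(k) − (k**3 + 31*k**2/4 + 67*k/4 + 14) = 0.
deg f ≤ 3 (via 0,0,3).
Solving with deg f ≤ 3: f(k) = (k**3 + 4*k**2 + 3*k + 4)/4.
Get s_k = R·t_k = 5**k*(k**3 + 4*k**2 + 3*k + 4) with R(k) = B(k−1)f(k)/C(k) = (k**3 + 4*k**2 + 3*k + 4)/(4*k**3 + 31*k**2 + 67*k + 56).
Verify: 5**k*(4*k**3 + 31*k**2 + 67*k + 56) matches t_k.
Σ_(k=0)^(8) t_k = s_(9) − s_(0) = 2117187500 − (4) = 2117187496.

Σ = 2117187496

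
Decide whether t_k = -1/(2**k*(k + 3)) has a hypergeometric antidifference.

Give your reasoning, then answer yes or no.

No; the degree bound rules out any f.

Compute t_(k+1)/t_k: get (k + 3)/(2*(k + 4)).
A = k/2 + 3/2, B = k + 4, C = 1.
Key eq: (k/2 + 3/2)·f(k+1) = (k + 3)·f(k) + (1).
From deg A=1, deg B=1, deg C=0: d=-1.
Negative degree bound (-1): no f exists, t_k not Gosper-summable.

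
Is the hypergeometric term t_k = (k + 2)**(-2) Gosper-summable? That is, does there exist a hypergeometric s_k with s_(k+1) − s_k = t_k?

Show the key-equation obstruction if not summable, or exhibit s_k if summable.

The ratio is (k + 2)**2/(k + 3)**2.
Gosper form: A/B · C(k+1)/C(k) with A=k**2 + 4*k + 4, B=k**2 + 6*k + 9, C=1.
Solve (k**2 + 4*k + 4)·f(k+1) − (k**2 + 4*k + 4)·f(k) = 1.
deg f ≤ 0 (via 2,2,0).
f = c0 ⇒ A·f(k+1) − B(k−1)·f(k) − C = -1. The system {-1 = 0} is inconsistent; no antidifference.

No — t_k has no hypergeometric antidifference.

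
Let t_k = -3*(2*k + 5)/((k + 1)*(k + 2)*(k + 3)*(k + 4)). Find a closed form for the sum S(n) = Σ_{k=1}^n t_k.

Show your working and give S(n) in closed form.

Step 1: r(k) = (k + 1)*(2*k + 7)/((k + 5)*(2*k + 5)).
Take A(k)=k + 1, B(k)=k + 5, C(k)=k + 5/2.
f must satisfy (k + 1)·f(k+1) − (k + 4)·f(k) = k + 5/2.
d = 3 from the (1,1,1) case.
Match coefficients ⇒ f(k) = k*(k + 2)*(k + 4)/6.
So s_k = (B(k−1)f/C)·t_k = (k*(k + 2)*(k + 4)**2/(3*(2*k + 5)))·t_k = k*(-k - 4)/(k**2 + 4*k + 3).
Verify: 3*(-2*k - 5)/(k**4 + 10*k**3 + 35*k**2 + 50*k + 24) matches t_k.
Σ_(k=1)^n t_k = s_(n+1) − s_(1) = ((-n**2 - 6*n - 5)/(n**2 + 6*n + 8)) − (-5/8), i.e. 3*n*(-n - 6)/(8*(n**2 + 6*n + 8)).

S(n) = 3*n*(-n - 6)/(8*(n**2 + 6*n + 8))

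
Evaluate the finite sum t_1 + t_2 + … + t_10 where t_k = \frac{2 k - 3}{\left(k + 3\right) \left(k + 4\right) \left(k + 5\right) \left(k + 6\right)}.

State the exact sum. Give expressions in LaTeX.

Ratio r(k) = (k + 3)*(2*k - 1)/((k + 7)*(2*k - 3)).
Normal form (A,B,C) = (k + 3, k + 7, k - 3/2).
Solve (k + 3)·f(k+1) − (k + 6)·f(k) = k - 3/2.
Bound: deg f ≤ 3.
Match coefficients ⇒ f(k) = -k/2.
Certificate R = B(k−1)f/C = -k*(k + 6)/(2*k - 3) gives s_k = -k/((k + 3)*(k + 4)*(k + 5)).
Δs = (2*k - 3)/(k**4 + 18*k**3 + 119*k**2 + 342*k + 360), as required.
Σ_(k=1)^(10) t_k = s_(11) − s_(1) = -11/3360 − (-1/120) = 17/3360.

Σ = 17/3360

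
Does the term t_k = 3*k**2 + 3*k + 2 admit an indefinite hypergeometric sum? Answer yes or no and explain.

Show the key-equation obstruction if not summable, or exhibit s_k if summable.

Yes. s_k = k**3 + k.

r(k) = (3*k**2 + 9*k + 8)/(3*k**2 + 3*k + 2) after simplifying.
Factor: A=1; B=1; C=k**2 + k + 2/3.
Key eq: (1)·f(k+1) = (1)·f(k) + (k**2 + k + 2/3).
Degrees (0,0,2) ⇒ d ≤ 3.
Solve for f: f(k) = k*(k**2 + 1)/3 (degree 3 ≤ 3).
Then R = B(k−1)f/C = k*(k**2 + 1)/(3*k**2 + 3*k + 2), so s_k = R(k)·t_k = k**3 + k.
s_(k+1) − s_k = -k**3 + (k + 1)**3 + 1 = t_k.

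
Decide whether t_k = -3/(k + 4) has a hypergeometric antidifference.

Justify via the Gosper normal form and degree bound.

No; the coefficient equations for f are inconsistent.

Compute t_(k+1)/t_k: get (k + 4)/(k + 5).
Normal form (A,B,C) = (k + 4, k + 5, 1).
Set up (k + 4)·f(k+1) − (k + 4)·f(k) − (1) = 0.
d = 0 from the (1,1,0) case.
Generic f = c0 gives residual -1; -1 = 0 cannot hold, so t_k is not Gosper-summable.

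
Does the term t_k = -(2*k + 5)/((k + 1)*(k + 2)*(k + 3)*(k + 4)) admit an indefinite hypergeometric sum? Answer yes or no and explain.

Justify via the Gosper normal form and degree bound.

t_(k+1)/t_k = (k + 1)*(2*k + 7)/((k + 5)*(2*k + 5)).
Factor: A=k + 1; B=k + 5; C=k + 5/2.
f must satisfy (k + 1)·f(k+1) − (k + 4)·f(k) = k + 5/2.
deg f ≤ 3 (via 1,1,1).
Solving with deg f ≤ 3: f(k) = k*(k + 2)*(k + 4)/6.
R(k) = B(k−1)·f(k)/C(k) = k*(k + 2)*(k + 4)**2/(3*(2*k + 5)); s_k = R·t_k = k*(-k - 4)/(3*(k**2 + 4*k + 3)).
Verify: (-2*k - 5)/(k**4 + 10*k**3 + 35*k**2 + 50*k + 24) matches t_k.

Yes. s_k = k*(-k - 4)/(3*(k**2 + 4*k + 3)).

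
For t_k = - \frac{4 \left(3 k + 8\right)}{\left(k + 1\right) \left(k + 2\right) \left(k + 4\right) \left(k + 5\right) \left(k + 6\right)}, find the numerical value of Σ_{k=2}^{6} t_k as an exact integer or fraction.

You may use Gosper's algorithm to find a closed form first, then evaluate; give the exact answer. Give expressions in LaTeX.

Step 1: r(k) = (k + 1)*(k + 4)*(3*k + 11)/((k + 3)*(k + 7)*(3*k + 8)).
So A=k + 1 and B=k + 7, with C=k**2 + 17*k/3 + 8.
Key eq: (k + 1)·f(k+1) = (k + 6)·f(k) + (k**2 + 17*k/3 + 8).
deg f ≤ 5 (via 1,1,2).
A polynomial solution: f(k) = k*(k + 2)*(k + 3)*(k**2 + 10*k + 29)/60.
Certificate R = B(k−1)f/C = k*(k + 2)*(k + 6)*(k**2 + 10*k + 29)/(20*(3*k + 8)) gives s_k = k*(-k**2 - 10*k - 29)/(5*(k**3 + 10*k**2 + 29*k + 20)).
Δs = 4*(-3*k - 8)/(k**5 + 18*k**4 + 121*k**3 + 372*k**2 + 508*k + 240), as required.
Telescoping: Σ = s_(7) − s_(2) = -259/1320 − (-53/315) = -155/5544.

Σ = -155/5544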